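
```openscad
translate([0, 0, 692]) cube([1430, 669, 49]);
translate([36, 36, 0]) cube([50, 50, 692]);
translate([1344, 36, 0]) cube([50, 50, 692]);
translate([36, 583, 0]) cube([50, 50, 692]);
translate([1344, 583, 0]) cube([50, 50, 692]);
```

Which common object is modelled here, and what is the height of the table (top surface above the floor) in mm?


A table. The table height is 741 mm.

A 1430×669×49 slab sits at z = 692 on four 50 mm square posts — a table. The top surface is at 692 + 49 = 741 mm.


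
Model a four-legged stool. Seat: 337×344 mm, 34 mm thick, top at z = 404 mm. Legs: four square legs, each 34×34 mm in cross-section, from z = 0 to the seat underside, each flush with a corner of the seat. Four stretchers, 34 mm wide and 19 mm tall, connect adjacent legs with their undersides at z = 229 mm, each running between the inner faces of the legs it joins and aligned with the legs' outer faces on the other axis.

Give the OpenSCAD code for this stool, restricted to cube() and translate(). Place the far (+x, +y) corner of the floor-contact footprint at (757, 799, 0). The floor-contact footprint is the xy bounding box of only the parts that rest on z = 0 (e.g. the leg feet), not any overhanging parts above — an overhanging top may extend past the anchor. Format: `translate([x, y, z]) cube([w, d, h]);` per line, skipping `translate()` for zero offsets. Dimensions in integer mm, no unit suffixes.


translate([420, 455, 370]) cube([337, 344, 34]);
translate([420, 455, 0]) cube([34, 34, 370]);
translate([723, 455, 0]) cube([34, 34, 370]);
translate([420, 765, 0]) cube([34, 34, 370]);
translate([723, 765, 0]) cube([34, 34, 370]);
translate([454, 455, 229]) cube([269, 34, 19]);
translate([454, 765, 229]) cube([269, 34, 19]);
translate([420, 489, 229]) cube([34, 276, 19]);
translate([723, 489, 229]) cube([34, 276, 19]);


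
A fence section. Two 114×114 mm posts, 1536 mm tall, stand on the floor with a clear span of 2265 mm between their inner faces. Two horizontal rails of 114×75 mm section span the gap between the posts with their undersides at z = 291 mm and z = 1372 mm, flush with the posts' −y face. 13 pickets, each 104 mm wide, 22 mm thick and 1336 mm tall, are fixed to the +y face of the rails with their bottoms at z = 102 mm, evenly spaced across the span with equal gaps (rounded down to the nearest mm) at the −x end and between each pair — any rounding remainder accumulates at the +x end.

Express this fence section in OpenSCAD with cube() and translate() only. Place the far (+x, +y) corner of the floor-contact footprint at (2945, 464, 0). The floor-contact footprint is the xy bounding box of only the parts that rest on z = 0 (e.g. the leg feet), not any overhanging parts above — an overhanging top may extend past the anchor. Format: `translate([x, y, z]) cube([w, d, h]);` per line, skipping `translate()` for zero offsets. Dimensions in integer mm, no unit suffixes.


translate([452, 350, 0]) cube([114, 114, 1536]);
translate([2831, 350, 0]) cube([114, 114, 1536]);
translate([566, 350, 291]) cube([2265, 114, 75]);
translate([566, 350, 1372]) cube([2265, 114, 75]);
translate([631, 464, 102]) cube([104, 22, 1336]);
translate([800, 464, 102]) cube([104, 22, 1336]);
translate([969, 464, 102]) cube([104, 22, 1336]);
translate([1138, 464, 102]) cube([104, 22, 1336]);
translate([1307, 464, 102]) cube([104, 22, 1336]);
translate([1476, 464, 102]) cube([104, 22, 1336]);
translate([1645, 464, 102]) cube([104, 22, 1336]);
translate([1814, 464, 102]) cube([104, 22, 1336]);
translate([1983, 464, 102]) cube([104, 22, 1336]);
translate([2152, 464, 102]) cube([104, 22, 1336]);
translate([2321, 464, 102]) cube([104, 22, 1336]);
translate([2490, 464, 102]) cube([104, 22, 1336]);
translate([2659, 464, 102]) cube([104, 22, 1336]);


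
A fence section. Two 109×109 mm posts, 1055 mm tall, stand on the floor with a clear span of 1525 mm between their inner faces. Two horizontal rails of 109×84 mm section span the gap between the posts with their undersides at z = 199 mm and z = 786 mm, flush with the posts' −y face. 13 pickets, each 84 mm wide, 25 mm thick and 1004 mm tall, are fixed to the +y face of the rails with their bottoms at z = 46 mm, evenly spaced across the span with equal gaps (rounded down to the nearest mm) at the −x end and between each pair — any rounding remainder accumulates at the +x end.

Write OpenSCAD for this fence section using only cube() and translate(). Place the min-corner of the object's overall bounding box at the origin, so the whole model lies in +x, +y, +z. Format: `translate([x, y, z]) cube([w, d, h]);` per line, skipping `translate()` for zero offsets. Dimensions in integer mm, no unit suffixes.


cube([109, 109, 1055]);
translate([1634, 0, 0]) cube([109, 109, 1055]);
translate([109, 0, 199]) cube([1525, 109, 84]);
translate([109, 0, 786]) cube([1525, 109, 84]);
translate([139, 109, 46]) cube([84, 25, 1004]);
translate([253, 109, 46]) cube([84, 25, 1004]);
translate([367, 109, 46]) cube([84, 25, 1004]);
translate([481, 109, 46]) cube([84, 25, 1004]);
translate([595, 109, 46]) cube([84, 25, 1004]);
translate([709, 109, 46]) cube([84, 25, 1004]);
translate([823, 109, 46]) cube([84, 25, 1004]);
translate([937, 109, 46]) cube([84, 25, 1004]);
translate([1051, 109, 46]) cube([84, 25, 1004]);
translate([1165, 109, 46]) cube([84, 25, 1004]);
translate([1279, 109, 46]) cube([84, 25, 1004]);
translate([1393, 109, 46]) cube([84, 25, 1004]);
translate([1507, 109, 46]) cube([84, 25, 1004]);


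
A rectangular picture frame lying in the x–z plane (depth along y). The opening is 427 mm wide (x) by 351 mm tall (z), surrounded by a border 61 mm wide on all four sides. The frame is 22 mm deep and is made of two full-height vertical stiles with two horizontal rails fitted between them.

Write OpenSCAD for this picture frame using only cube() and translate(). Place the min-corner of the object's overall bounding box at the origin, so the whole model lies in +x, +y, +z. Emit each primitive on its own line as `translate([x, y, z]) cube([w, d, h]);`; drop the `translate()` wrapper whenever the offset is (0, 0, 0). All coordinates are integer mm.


cube([61, 22, 473]);
translate([488, 0, 0]) cube([61, 22, 473]);
translate([61, 0, 0]) cube([427, 22, 61]);
translate([61, 0, 412]) cube([427, 22, 61]);


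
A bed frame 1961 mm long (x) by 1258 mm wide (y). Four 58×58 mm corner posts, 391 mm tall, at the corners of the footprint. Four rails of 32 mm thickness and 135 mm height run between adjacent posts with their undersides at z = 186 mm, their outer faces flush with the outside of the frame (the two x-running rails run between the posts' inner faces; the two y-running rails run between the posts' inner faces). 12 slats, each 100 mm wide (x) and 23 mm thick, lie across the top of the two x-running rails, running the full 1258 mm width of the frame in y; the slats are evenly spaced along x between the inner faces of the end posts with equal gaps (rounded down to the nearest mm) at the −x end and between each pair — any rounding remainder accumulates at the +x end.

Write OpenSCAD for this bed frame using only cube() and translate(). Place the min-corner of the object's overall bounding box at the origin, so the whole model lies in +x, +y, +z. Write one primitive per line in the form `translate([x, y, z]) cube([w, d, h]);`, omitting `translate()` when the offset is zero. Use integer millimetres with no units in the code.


// slat z = rail_z + rail_h = 186 + 135 = 321
// slat gap = ⌊(1845 − 12·100) / 13⌋ = 49
cube([58, 58, 391]);
translate([0, 1200, 0]) cube([58, 58, 391]);
translate([1903, 0, 0]) cube([58, 58, 391]);
translate([1903, 1200, 0]) cube([58, 58, 391]);
translate([58, 0, 186]) cube([1845, 32, 135]);
translate([58, 1226, 186]) cube([1845, 32, 135]);
translate([0, 58, 186]) cube([32, 1142, 135]);
translate([1929, 58, 186]) cube([32, 1142, 135]);
translate([107, 0, 321]) cube([100, 1258, 23]);
translate([256, 0, 321]) cube([100, 1258, 23]);
translate([405, 0, 321]) cube([100, 1258, 23]);
translate([554, 0, 321]) cube([100, 1258, 23]);
translate([703, 0, 321]) cube([100, 1258, 23]);
translate([852, 0, 321]) cube([100, 1258, 23]);
translate([1001, 0, 321]) cube([100, 1258, 23]);
translate([1150, 0, 321]) cube([100, 1258, 23]);
translate([1299, 0, 321]) cube([100, 1258, 23]);
translate([1448, 0, 321]) cube([100, 1258, 23]);
translate([1597, 0, 321]) cube([100, 1258, 23]);
translate([1746, 0, 321]) cube([100, 1258, 23]);


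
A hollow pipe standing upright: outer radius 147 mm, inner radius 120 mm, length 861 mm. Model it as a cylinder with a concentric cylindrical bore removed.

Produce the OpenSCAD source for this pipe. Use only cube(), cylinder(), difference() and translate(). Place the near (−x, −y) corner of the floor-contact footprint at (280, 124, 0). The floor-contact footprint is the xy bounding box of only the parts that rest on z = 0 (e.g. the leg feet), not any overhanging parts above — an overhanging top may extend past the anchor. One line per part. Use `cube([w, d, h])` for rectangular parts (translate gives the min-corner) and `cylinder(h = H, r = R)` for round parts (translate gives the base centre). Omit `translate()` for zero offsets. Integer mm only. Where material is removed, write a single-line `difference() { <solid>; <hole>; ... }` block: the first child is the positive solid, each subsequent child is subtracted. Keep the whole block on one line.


difference() { translate([427, 271, 0]) cylinder(h = 861, r = 147); translate([427, 271, 0]) cylinder(h = 861, r = 120); }


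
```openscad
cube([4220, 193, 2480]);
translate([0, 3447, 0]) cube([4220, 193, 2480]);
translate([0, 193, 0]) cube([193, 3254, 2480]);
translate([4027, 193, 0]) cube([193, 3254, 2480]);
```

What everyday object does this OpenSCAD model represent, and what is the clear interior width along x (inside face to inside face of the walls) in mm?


A house (or room) frame. The interior width is 3834 mm.

Four 2480 mm walls enclosing a rectangle with no floor or roof — a room or house frame. Outside width is 4220 mm and wall thickness is 193 mm, so the interior width is 4220 − 2 × 193 = 3834 mm.


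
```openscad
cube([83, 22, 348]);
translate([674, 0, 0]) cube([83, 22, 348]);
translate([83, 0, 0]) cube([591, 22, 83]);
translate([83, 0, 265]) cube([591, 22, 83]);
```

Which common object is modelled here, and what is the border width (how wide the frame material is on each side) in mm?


A picture frame. The border width is 83 mm.

Four thin pieces enclosing a rectangular opening — a picture frame. The two full-height stiles are 348 mm tall; the top rail sits at z = 265 and is 83 mm tall, so the border above the opening is 348 − 265 = 83 mm, matching the stile x-width.


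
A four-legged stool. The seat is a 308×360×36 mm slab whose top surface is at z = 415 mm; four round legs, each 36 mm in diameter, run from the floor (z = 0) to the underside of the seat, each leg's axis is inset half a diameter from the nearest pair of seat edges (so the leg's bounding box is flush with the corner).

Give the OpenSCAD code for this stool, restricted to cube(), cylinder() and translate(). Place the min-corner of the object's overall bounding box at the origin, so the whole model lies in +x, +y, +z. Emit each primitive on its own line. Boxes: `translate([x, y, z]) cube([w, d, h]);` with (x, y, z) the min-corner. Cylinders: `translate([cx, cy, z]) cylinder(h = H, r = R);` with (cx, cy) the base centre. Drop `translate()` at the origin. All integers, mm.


// leg_h = 415 - 36 = 379
translate([0, 0, 379]) cube([308, 360, 36]);
translate([18, 18, 0]) cylinder(h = 379, r = 18);
translate([290, 18, 0]) cylinder(h = 379, r = 18);
translate([18, 342, 0]) cylinder(h = 379, r = 18);
translate([290, 342, 0]) cylinder(h = 379, r = 18);


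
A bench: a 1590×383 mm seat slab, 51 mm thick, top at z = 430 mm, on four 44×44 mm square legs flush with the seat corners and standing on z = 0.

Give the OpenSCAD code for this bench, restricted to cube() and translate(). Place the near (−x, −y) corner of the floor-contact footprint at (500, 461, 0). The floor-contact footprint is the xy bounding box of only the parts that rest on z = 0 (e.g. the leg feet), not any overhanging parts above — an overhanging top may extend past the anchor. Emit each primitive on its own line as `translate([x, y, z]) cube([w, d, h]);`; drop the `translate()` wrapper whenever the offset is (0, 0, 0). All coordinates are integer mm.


// leg_h = 430 − 51 = 379
translate([500, 461, 379]) cube([1590, 383, 51]);
translate([500, 461, 0]) cube([44, 44, 379]);
translate([500, 800, 0]) cube([44, 44, 379]);
translate([2046, 461, 0]) cube([44, 44, 379]);
translate([2046, 800, 0]) cube([44, 44, 379]);


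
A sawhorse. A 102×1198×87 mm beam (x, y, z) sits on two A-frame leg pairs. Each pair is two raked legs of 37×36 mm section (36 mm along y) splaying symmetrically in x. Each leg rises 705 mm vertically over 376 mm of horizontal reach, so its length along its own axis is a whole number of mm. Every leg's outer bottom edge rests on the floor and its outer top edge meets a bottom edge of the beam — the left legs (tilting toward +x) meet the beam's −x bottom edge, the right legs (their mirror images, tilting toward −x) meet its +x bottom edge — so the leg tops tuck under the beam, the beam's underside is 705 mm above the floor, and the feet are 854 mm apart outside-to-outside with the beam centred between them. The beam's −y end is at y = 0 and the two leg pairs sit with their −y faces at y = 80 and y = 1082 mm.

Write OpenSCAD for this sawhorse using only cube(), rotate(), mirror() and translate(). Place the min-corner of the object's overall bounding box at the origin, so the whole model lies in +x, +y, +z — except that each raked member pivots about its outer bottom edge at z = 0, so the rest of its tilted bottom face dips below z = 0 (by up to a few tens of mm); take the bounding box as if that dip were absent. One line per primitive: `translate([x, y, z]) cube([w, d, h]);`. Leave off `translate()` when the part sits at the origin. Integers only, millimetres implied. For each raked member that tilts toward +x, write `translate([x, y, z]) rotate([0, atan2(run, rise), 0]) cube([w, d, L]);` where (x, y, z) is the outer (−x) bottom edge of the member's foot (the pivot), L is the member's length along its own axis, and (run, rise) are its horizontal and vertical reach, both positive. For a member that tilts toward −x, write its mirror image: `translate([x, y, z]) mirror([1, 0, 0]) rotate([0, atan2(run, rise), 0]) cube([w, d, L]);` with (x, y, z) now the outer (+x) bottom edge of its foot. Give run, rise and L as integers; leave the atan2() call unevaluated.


translate([376, 0, 705]) cube([102, 1198, 87]);
translate([0, 80, 0]) rotate([0, atan2(376, 705), 0]) cube([37, 36, 799]);
translate([854, 80, 0]) mirror([1, 0, 0]) rotate([0, atan2(376, 705), 0]) cube([37, 36, 799]);
translate([0, 1082, 0]) rotate([0, atan2(376, 705), 0]) cube([37, 36, 799]);
translate([854, 1082, 0]) mirror([1, 0, 0]) rotate([0, atan2(376, 705), 0]) cube([37, 36, 799]);


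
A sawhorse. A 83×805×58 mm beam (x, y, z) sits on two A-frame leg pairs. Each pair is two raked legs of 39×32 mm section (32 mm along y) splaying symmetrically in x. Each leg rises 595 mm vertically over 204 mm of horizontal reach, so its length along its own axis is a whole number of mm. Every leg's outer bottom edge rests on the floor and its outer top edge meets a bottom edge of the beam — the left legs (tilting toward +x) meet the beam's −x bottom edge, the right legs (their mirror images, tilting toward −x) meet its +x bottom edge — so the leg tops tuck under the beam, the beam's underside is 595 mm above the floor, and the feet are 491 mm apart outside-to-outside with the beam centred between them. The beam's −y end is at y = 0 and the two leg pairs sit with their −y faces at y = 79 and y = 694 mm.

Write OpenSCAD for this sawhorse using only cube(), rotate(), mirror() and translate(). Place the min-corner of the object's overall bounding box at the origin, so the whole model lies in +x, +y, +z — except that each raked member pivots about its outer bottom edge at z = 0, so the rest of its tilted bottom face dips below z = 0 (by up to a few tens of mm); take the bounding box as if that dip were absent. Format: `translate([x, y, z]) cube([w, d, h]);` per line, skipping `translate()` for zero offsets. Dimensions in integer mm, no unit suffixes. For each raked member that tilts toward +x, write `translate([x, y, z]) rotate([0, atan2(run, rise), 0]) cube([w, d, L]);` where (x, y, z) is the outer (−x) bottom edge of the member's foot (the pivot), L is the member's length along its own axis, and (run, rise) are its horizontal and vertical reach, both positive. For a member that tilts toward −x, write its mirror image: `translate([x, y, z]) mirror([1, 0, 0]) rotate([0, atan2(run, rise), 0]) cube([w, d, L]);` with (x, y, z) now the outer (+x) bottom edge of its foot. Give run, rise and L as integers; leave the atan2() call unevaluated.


translate([204, 0, 595]) cube([83, 805, 58]);
translate([0, 79, 0]) rotate([0, atan2(204, 595), 0]) cube([39, 32, 629]);
translate([491, 79, 0]) mirror([1, 0, 0]) rotate([0, atan2(204, 595), 0]) cube([39, 32, 629]);
translate([0, 694, 0]) rotate([0, atan2(204, 595), 0]) cube([39, 32, 629]);
translate([491, 694, 0]) mirror([1, 0, 0]) rotate([0, atan2(204, 595), 0]) cube([39, 32, 629]);


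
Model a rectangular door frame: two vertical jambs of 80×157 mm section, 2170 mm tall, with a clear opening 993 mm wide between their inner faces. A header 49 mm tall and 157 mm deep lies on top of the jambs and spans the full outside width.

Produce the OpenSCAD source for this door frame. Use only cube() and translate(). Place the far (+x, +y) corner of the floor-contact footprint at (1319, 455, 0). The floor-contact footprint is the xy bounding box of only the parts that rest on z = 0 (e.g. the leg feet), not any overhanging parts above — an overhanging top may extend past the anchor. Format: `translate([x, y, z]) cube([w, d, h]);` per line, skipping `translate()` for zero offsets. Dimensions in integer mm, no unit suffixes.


translate([166, 298, 0]) cube([80, 157, 2170]);
translate([1239, 298, 0]) cube([80, 157, 2170]);
translate([166, 298, 2170]) cube([1153, 157, 49]);


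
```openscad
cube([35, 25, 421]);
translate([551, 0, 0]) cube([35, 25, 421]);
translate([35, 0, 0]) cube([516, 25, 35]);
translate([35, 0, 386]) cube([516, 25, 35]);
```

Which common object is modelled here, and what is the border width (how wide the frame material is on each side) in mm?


A picture frame. The border width is 35 mm.

Four thin pieces enclosing a rectangular opening — a picture frame. The two full-height stiles are 421 mm tall; the top rail sits at z = 386 and is 35 mm tall, so the border above the opening is 421 − 386 = 35 mm, matching the stile x-width.


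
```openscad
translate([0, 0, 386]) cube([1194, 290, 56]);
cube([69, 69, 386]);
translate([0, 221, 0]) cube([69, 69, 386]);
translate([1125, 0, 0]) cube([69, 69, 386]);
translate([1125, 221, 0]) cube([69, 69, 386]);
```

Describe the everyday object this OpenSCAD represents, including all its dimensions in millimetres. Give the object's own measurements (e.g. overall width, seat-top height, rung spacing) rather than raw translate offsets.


A long wooden bench with a 1194 mm (x) × 290 mm (y) seat, 56 mm thick, its top surface 442 mm above the floor. Four 69 mm square legs at the seat corners, flush with the edges, run from z = 0 to the seat underside.


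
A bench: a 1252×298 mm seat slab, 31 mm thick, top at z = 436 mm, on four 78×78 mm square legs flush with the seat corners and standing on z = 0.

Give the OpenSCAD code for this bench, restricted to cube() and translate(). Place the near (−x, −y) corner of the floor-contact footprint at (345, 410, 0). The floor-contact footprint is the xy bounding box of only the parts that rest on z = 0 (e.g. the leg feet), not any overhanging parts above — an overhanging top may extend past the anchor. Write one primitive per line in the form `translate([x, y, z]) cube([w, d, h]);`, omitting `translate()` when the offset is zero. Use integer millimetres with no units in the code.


// leg_h = 436 − 31 = 405
translate([345, 410, 405]) cube([1252, 298, 31]);
translate([345, 410, 0]) cube([78, 78, 405]);
translate([345, 630, 0]) cube([78, 78, 405]);
translate([1519, 410, 0]) cube([78, 78, 405]);
translate([1519, 630, 0]) cube([78, 78, 405]);


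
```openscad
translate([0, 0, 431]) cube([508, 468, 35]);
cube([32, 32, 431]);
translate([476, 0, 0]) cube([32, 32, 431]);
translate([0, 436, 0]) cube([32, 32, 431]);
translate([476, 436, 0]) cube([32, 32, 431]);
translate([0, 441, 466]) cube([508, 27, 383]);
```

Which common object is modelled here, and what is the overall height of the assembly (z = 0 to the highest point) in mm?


A chair. The overall height is 849 mm.

A slab on four corner posts with a tall panel at the back — a chair. The seat slab sits at z = 431 with thickness 35, and the 383 mm backrest starts at the seat top, so the overall height is 431 + 35 + 383 = 849 mm.


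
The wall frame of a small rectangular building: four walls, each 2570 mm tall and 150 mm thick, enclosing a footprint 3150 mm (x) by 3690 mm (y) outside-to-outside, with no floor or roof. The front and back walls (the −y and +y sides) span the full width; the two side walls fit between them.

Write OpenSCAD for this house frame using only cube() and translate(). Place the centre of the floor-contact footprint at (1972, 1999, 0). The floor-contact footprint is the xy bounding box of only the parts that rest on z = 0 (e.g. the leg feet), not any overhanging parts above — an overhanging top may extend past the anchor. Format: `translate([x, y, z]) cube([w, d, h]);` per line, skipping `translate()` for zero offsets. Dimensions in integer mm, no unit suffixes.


translate([397, 154, 0]) cube([3150, 150, 2570]);
translate([397, 3694, 0]) cube([3150, 150, 2570]);
translate([397, 304, 0]) cube([150, 3390, 2570]);
translate([3397, 304, 0]) cube([150, 3390, 2570]);


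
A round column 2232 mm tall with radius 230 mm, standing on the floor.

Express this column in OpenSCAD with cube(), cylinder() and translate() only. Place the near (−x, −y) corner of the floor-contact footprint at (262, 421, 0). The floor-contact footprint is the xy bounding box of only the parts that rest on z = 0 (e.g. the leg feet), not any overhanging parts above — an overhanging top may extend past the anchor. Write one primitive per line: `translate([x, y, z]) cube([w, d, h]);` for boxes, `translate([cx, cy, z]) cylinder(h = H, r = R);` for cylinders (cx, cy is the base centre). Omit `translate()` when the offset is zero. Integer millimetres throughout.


translate([492, 651, 0]) cylinder(h = 2232, r = 230);


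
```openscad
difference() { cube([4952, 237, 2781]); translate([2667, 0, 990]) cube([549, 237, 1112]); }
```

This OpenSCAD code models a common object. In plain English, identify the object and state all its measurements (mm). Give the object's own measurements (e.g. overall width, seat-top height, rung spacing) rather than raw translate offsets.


A wall 4952 mm long (x), 237 mm thick (y), 2781 mm tall, with a rectangular window opening cut through it. The opening is 549 mm wide and 1112 mm tall; its sill is at z = 990 mm and its near (−x) edge is 2667 mm from the wall's −x end. The opening passes through the full wall thickness.


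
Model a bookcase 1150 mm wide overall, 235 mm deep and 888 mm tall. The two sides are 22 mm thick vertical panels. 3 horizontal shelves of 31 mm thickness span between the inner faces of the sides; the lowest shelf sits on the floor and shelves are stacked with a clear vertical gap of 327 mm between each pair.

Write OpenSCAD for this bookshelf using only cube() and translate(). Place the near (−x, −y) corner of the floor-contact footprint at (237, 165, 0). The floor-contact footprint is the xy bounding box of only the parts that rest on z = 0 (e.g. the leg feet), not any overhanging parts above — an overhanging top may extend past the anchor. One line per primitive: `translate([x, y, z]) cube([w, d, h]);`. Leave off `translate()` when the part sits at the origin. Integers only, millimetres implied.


translate([237, 165, 0]) cube([22, 235, 888]);
translate([1365, 165, 0]) cube([22, 235, 888]);
translate([259, 165, 0]) cube([1106, 235, 31]);
translate([259, 165, 358]) cube([1106, 235, 31]);
translate([259, 165, 716]) cube([1106, 235, 31]);


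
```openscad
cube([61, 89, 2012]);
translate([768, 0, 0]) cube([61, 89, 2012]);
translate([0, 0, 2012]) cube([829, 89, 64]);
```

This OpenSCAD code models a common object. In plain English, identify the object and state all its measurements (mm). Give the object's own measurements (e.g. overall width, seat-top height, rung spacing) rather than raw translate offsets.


A door frame. The clear opening is 707 mm wide and 2012 mm high. Two 61 mm wide jambs, 89 mm deep, stand either side of the opening from the floor to the top of the opening. A 64 mm thick head sits across the top of both jambs, spanning the full outside width of the frame.


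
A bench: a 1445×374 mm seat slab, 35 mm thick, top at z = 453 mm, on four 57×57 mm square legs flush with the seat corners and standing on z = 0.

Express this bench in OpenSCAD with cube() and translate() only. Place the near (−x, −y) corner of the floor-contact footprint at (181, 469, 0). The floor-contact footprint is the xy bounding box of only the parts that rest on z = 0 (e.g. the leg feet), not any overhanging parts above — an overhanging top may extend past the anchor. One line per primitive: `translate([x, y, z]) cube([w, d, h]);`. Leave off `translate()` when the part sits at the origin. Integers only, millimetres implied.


translate([181, 469, 418]) cube([1445, 374, 35]);
translate([181, 469, 0]) cube([57, 57, 418]);
translate([181, 786, 0]) cube([57, 57, 418]);
translate([1569, 469, 0]) cube([57, 57, 418]);
translate([1569, 786, 0]) cube([57, 57, 418]);


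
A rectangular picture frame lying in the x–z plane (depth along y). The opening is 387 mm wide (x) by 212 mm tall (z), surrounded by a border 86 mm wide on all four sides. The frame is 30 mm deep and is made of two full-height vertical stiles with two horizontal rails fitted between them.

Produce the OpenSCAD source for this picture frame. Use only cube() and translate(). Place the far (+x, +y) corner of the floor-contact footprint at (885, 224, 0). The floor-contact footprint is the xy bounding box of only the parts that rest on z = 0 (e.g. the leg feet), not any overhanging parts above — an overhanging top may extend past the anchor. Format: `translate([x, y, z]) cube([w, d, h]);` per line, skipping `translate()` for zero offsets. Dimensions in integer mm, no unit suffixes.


translate([326, 194, 0]) cube([86, 30, 384]);
translate([799, 194, 0]) cube([86, 30, 384]);
translate([412, 194, 0]) cube([387, 30, 86]);
translate([412, 194, 298]) cube([387, 30, 86]);


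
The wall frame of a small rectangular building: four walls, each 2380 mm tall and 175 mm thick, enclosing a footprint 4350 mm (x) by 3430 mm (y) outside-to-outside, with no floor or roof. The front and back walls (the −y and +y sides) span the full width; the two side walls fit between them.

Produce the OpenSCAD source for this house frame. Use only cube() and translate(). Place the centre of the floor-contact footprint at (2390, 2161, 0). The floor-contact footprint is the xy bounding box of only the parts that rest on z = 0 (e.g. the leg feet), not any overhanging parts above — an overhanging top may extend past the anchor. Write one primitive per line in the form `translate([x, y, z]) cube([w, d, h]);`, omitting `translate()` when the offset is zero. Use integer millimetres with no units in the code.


translate([215, 446, 0]) cube([4350, 175, 2380]);
translate([215, 3701, 0]) cube([4350, 175, 2380]);
translate([215, 621, 0]) cube([175, 3080, 2380]);
translate([4390, 621, 0]) cube([175, 3080, 2380]);


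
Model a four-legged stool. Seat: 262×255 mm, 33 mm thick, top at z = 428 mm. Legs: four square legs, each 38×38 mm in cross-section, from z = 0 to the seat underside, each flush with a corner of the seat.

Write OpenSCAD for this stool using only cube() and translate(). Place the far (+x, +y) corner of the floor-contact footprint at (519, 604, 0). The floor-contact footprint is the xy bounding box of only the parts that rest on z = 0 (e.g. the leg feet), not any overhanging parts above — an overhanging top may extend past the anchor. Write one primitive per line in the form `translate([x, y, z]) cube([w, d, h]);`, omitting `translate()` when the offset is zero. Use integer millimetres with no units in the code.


translate([257, 349, 395]) cube([262, 255, 33]);
translate([257, 349, 0]) cube([38, 38, 395]);
translate([481, 349, 0]) cube([38, 38, 395]);
translate([257, 566, 0]) cube([38, 38, 395]);
translate([481, 566, 0]) cube([38, 38, 395]);


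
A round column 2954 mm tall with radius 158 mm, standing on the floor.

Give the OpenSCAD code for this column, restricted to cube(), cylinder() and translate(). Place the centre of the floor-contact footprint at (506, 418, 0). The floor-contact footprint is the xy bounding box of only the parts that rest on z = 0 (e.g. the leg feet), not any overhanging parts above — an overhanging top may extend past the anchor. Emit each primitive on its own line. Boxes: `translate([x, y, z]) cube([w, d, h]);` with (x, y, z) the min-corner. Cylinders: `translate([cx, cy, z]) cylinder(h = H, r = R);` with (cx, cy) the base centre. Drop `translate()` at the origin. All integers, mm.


translate([506, 418, 0]) cylinder(h = 2954, r = 158);


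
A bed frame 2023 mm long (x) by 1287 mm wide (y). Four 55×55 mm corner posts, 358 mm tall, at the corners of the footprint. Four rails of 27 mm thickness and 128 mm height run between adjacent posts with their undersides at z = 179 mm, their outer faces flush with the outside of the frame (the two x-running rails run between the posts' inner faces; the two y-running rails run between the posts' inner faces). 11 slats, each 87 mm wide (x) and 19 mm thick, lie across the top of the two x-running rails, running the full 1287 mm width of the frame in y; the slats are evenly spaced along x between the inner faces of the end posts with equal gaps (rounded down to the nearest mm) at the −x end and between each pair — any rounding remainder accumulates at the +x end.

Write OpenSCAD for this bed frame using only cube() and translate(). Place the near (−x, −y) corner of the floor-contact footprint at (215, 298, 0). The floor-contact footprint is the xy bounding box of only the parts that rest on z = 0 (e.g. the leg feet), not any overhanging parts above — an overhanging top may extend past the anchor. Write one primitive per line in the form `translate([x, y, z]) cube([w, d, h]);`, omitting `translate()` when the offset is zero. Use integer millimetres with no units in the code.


// slat z = rail_z + rail_h = 179 + 128 = 307
// slat gap = ⌊(1913 − 11·87) / 12⌋ = 79
translate([215, 298, 0]) cube([55, 55, 358]);
translate([215, 1530, 0]) cube([55, 55, 358]);
translate([2183, 298, 0]) cube([55, 55, 358]);
translate([2183, 1530, 0]) cube([55, 55, 358]);
translate([270, 298, 179]) cube([1913, 27, 128]);
translate([270, 1558, 179]) cube([1913, 27, 128]);
translate([215, 353, 179]) cube([27, 1177, 128]);
translate([2211, 353, 179]) cube([27, 1177, 128]);
translate([349, 298, 307]) cube([87, 1287, 19]);
translate([515, 298, 307]) cube([87, 1287, 19]);
translate([681, 298, 307]) cube([87, 1287, 19]);
translate([847, 298, 307]) cube([87, 1287, 19]);
translate([1013, 298, 307]) cube([87, 1287, 19]);
translate([1179, 298, 307]) cube([87, 1287, 19]);
translate([1345, 298, 307]) cube([87, 1287, 19]);
translate([1511, 298, 307]) cube([87, 1287, 19]);
translate([1677, 298, 307]) cube([87, 1287, 19]);
translate([1843, 298, 307]) cube([87, 1287, 19]);
translate([2009, 298, 307]) cube([87, 1287, 19]);


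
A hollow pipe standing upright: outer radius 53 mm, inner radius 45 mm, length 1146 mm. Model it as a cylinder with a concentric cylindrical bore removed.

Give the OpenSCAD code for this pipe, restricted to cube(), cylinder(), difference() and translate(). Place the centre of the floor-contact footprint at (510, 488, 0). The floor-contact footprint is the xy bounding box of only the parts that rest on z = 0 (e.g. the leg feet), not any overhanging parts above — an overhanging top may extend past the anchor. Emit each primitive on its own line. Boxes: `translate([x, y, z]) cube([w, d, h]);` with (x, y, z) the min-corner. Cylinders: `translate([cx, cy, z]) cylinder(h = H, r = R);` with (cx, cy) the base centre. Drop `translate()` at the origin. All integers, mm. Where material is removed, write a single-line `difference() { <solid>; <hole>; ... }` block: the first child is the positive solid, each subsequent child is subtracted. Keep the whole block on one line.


difference() { translate([510, 488, 0]) cylinder(h = 1146, r = 53); translate([510, 488, 0]) cylinder(h = 1146, r = 45); }


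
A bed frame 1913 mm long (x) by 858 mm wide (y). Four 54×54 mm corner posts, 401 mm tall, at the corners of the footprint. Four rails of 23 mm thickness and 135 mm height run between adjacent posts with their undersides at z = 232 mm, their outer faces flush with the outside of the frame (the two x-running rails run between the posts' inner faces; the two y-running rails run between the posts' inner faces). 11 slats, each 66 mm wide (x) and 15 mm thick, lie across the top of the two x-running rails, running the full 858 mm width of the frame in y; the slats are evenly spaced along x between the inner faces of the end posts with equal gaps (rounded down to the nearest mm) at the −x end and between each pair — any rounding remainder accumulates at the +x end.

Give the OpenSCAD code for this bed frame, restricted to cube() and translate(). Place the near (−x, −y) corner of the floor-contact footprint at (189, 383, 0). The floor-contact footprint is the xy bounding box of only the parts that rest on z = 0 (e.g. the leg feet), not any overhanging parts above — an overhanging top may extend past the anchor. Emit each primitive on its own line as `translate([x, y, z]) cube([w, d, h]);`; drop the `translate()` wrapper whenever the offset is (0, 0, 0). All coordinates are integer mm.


// slat z = rail_z + rail_h = 232 + 135 = 367
// slat gap = ⌊(1805 − 11·66) / 12⌋ = 89
translate([189, 383, 0]) cube([54, 54, 401]);
translate([189, 1187, 0]) cube([54, 54, 401]);
translate([2048, 383, 0]) cube([54, 54, 401]);
translate([2048, 1187, 0]) cube([54, 54, 401]);
translate([243, 383, 232]) cube([1805, 23, 135]);
translate([243, 1218, 232]) cube([1805, 23, 135]);
translate([189, 437, 232]) cube([23, 750, 135]);
translate([2079, 437, 232]) cube([23, 750, 135]);
translate([332, 383, 367]) cube([66, 858, 15]);
translate([487, 383, 367]) cube([66, 858, 15]);
translate([642, 383, 367]) cube([66, 858, 15]);
translate([797, 383, 367]) cube([66, 858, 15]);
translate([952, 383, 367]) cube([66, 858, 15]);
translate([1107, 383, 367]) cube([66, 858, 15]);
translate([1262, 383, 367]) cube([66, 858, 15]);
translate([1417, 383, 367]) cube([66, 858, 15]);
translate([1572, 383, 367]) cube([66, 858, 15]);
translate([1727, 383, 367]) cube([66, 858, 15]);
translate([1882, 383, 367]) cube([66, 858, 15]);


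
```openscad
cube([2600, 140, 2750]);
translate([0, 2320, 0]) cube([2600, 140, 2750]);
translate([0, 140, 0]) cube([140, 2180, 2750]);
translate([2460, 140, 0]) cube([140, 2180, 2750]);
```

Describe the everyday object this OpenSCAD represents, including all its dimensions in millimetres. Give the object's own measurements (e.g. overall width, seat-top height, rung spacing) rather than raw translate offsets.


The wall frame of a small rectangular building: four walls, each 2750 mm tall and 140 mm thick, enclosing a footprint 2600 mm (x) by 2460 mm (y) outside-to-outside, with no floor or roof. The front and back walls (the −y and +y sides) span the full width; the two side walls fit between them.


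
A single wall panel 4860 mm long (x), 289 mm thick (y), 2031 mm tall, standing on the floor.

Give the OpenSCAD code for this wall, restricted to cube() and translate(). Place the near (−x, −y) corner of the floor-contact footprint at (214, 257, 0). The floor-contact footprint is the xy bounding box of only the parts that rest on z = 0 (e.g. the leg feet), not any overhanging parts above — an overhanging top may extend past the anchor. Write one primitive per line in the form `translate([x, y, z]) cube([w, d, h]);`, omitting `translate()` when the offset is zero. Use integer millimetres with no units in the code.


translate([214, 257, 0]) cube([4860, 289, 2031]);


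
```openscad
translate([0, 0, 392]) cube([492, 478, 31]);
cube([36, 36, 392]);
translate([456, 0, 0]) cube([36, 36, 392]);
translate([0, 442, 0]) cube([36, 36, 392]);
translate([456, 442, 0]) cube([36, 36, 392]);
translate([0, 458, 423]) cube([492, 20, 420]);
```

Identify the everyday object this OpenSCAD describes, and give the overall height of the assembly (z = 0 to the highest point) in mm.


A chair. The overall height is 843 mm.

A slab on four corner posts with a tall panel at the back — a chair. The seat slab sits at z = 392 with thickness 31, and the 420 mm backrest starts at the seat top, so the overall height is 392 + 31 + 420 = 843 mm.


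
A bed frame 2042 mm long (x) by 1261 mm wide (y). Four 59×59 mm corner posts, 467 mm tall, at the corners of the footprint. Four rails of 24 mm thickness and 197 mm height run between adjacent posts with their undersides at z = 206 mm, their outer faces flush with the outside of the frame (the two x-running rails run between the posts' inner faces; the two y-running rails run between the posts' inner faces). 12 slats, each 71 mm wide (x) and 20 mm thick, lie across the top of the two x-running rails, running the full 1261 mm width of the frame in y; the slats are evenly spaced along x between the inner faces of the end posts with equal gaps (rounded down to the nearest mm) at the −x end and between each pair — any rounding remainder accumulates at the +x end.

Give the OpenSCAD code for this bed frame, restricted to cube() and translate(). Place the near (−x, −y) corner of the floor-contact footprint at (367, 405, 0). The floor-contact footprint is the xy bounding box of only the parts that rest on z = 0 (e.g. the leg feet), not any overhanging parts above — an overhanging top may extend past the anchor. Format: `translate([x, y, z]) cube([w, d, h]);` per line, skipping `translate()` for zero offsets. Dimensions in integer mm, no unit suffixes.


translate([367, 405, 0]) cube([59, 59, 467]);
translate([367, 1607, 0]) cube([59, 59, 467]);
translate([2350, 405, 0]) cube([59, 59, 467]);
translate([2350, 1607, 0]) cube([59, 59, 467]);
translate([426, 405, 206]) cube([1924, 24, 197]);
translate([426, 1642, 206]) cube([1924, 24, 197]);
translate([367, 464, 206]) cube([24, 1143, 197]);
translate([2385, 464, 206]) cube([24, 1143, 197]);
translate([508, 405, 403]) cube([71, 1261, 20]);
translate([661, 405, 403]) cube([71, 1261, 20]);
translate([814, 405, 403]) cube([71, 1261, 20]);
translate([967, 405, 403]) cube([71, 1261, 20]);
translate([1120, 405, 403]) cube([71, 1261, 20]);
translate([1273, 405, 403]) cube([71, 1261, 20]);
translate([1426, 405, 403]) cube([71, 1261, 20]);
translate([1579, 405, 403]) cube([71, 1261, 20]);
translate([1732, 405, 403]) cube([71, 1261, 20]);
translate([1885, 405, 403]) cube([71, 1261, 20]);
translate([2038, 405, 403]) cube([71, 1261, 20]);
translate([2191, 405, 403]) cube([71, 1261, 20]);


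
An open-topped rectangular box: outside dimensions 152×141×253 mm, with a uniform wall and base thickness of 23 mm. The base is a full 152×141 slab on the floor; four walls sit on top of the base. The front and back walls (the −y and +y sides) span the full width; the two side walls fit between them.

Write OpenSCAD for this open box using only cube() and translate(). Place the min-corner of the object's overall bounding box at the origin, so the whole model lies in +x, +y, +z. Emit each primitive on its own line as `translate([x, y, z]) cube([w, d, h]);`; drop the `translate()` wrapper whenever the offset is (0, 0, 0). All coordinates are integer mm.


cube([152, 141, 23]);
translate([0, 0, 23]) cube([152, 23, 230]);
translate([0, 118, 23]) cube([152, 23, 230]);
translate([0, 23, 23]) cube([23, 95, 230]);
translate([129, 23, 23]) cube([23, 95, 230]);
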